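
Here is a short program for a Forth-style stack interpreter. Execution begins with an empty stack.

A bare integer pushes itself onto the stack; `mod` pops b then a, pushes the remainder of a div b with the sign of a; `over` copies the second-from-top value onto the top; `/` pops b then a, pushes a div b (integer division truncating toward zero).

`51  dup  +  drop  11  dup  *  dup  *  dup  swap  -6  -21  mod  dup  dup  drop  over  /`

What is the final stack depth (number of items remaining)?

4

51   -> [51]
dup  -> [51, 51]
+    -> [102]
drop -> []
11   -> [11]
dup  -> [11, 11]
*    -> [121]
dup  -> [121, 121]
*    -> [14641]
dup  -> [14641, 14641]
swap -> [14641, 14641]
-6   -> [14641, 14641, -6]
-21  -> [14641, 14641, -6, -21]
mod  -> [14641, 14641, -6]
dup  -> [14641, 14641, -6, -6]
dup  -> [14641, 14641, -6, -6, -6]
drop -> [14641, 14641, -6, -6]
over -> [14641, 14641, -6, -6, -6]
/    -> [14641, 14641, -6, 1]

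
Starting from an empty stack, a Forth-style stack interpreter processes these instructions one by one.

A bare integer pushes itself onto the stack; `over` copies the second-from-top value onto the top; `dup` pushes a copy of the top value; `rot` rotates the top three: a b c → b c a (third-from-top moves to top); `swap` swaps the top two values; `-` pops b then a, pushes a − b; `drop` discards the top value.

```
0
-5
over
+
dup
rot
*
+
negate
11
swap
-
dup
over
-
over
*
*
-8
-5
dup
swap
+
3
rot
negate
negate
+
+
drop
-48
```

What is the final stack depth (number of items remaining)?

0      -> [0]
-5     -> [0, -5]
over   -> [0, -5, 0]
+      -> [0, -5]
dup    -> [0, -5, -5]
rot    -> [-5, -5, 0]
*      -> [-5, 0]
+      -> [-5]
negate -> [5]
11     -> [5, 11]
swap   -> [11, 5]
-      -> [6]
dup    -> [6, 6]
over   -> [6, 6, 6]
-      -> [6, 0]
over   -> [6, 0, 6]
*      -> [6, 0]
*      -> [0]
-8     -> [0, -8]
-5     -> [0, -8, -5]
dup    -> [0, -8, -5, -5]
swap   -> [0, -8, -5, -5]
+      -> [0, -8, -10]
3      -> [0, -8, -10, 3]
rot    -> [0, -10, 3, -8]
negate -> [0, -10, 3, 8]
negate -> [0, -10, 3, -8]
+      -> [0, -10, -5]
+      -> [0, -15]
drop   -> [0]
-48    -> [0, -48]

2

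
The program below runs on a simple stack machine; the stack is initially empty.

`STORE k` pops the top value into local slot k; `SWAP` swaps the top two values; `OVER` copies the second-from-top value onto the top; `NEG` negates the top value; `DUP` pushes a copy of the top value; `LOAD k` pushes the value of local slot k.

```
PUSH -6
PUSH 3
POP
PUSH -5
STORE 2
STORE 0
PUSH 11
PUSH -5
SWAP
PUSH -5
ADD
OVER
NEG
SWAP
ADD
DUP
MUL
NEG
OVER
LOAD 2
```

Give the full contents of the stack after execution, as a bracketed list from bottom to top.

PUSH -6  [-6]
PUSH 3   [-6, 3]
POP      [-6]
PUSH -5  [-6, -5]
STORE 2  [-6]
STORE 0  []
PUSH 11  [11]
PUSH -5  [11, -5]
SWAP     [-5, 11]
PUSH -5  [-5, 11, -5]
ADD      [-5, 6]
OVER     [-5, 6, -5]
NEG      [-5, 6, 5]
SWAP     [-5, 5, 6]
ADD      [-5, 11]
DUP      [-5, 11, 11]
MUL      [-5, 121]
NEG      [-5, -121]
OVER     [-5, -121, -5]
LOAD 2   [-5, -121, -5, -5]

[-5, -121, -5, -5]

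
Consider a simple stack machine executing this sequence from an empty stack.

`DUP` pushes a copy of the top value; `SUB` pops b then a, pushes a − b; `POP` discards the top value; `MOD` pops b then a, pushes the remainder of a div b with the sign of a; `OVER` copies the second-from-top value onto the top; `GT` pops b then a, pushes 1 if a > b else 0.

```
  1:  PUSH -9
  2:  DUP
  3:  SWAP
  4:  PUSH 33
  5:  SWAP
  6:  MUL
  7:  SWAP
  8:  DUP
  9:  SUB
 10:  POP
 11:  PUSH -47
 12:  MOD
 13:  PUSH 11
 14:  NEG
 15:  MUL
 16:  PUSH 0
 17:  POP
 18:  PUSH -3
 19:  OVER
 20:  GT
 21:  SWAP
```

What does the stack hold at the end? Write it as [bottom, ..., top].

[0, 165]

PUSH -9  : -9
DUP      : -9 -9
SWAP     : -9 -9
PUSH 33  : -9 -9 33
SWAP     : -9 33 -9
MUL      : -9 -297
SWAP     : -297 -9
DUP      : -297 -9 -9
SUB      : -297 0
POP      : -297
PUSH -47 : -297 -47
MOD      : -15
PUSH 11  : -15 11
NEG      : -15 -11
MUL      : 165
PUSH 0   : 165 0
POP      : 165
PUSH -3  : 165 -3
OVER     : 165 -3 165
GT       : 165 0
SWAP     : 0 165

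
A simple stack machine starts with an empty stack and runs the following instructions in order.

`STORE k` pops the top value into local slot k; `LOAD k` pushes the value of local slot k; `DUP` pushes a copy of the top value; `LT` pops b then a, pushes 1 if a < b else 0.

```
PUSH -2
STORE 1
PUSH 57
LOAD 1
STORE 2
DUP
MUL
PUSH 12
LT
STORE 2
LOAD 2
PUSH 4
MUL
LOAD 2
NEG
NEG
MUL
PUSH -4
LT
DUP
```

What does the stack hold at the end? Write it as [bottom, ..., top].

PUSH -2 : -2
STORE 1 : (empty)
PUSH 57 : 57
LOAD 1  : 57 -2
STORE 2 : 57
DUP     : 57 57
MUL     : 3249
PUSH 12 : 3249 12
LT      : 0
STORE 2 : (empty)
LOAD 2  : 0
PUSH 4  : 0 4
MUL     : 0
LOAD 2  : 0 0
NEG     : 0 0
NEG     : 0 0
MUL     : 0
PUSH -4 : 0 -4
LT      : 0
DUP     : 0 0

[0, 0]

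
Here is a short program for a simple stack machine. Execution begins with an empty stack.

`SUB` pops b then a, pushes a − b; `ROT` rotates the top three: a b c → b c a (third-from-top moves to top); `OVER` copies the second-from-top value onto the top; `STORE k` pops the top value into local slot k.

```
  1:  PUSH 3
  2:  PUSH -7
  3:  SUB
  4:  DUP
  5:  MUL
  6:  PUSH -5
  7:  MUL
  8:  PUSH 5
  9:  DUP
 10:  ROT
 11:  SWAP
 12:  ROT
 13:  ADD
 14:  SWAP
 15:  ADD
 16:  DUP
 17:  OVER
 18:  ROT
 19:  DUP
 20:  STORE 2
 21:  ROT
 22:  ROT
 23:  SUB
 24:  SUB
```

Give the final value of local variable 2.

-490

PUSH 3  : 3
PUSH -7 : 3 -7
SUB     : 10
DUP     : 10 10
MUL     : 100
PUSH -5 : 100 -5
MUL     : -500
PUSH 5  : -500 5
DUP     : -500 5 5
ROT     : 5 5 -500
SWAP    : 5 -500 5
ROT     : -500 5 5
ADD     : -500 10
SWAP    : 10 -500
ADD     : -490
DUP     : -490 -490
OVER    : -490 -490 -490
ROT     : -490 -490 -490
DUP     : -490 -490 -490 -490
STORE 2 : -490 -490 -490
ROT     : -490 -490 -490
ROT     : -490 -490 -490
SUB     : -490 0
SUB     : -490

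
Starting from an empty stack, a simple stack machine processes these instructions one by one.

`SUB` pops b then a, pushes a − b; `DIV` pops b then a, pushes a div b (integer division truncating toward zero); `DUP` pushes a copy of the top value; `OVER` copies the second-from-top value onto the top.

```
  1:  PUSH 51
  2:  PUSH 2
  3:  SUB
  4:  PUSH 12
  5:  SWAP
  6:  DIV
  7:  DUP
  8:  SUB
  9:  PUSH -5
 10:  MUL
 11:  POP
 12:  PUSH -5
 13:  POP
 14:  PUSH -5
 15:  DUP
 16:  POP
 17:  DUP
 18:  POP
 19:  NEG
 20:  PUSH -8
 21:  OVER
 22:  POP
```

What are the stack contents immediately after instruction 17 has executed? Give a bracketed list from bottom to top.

PUSH 51 -> 51
PUSH 2  -> 51 2
SUB     -> 49
PUSH 12 -> 49 12
SWAP    -> 12 49
DIV     -> 0
DUP     -> 0 0
SUB     -> 0
PUSH -5 -> 0 -5
MUL     -> 0
POP     -> (empty)
PUSH -5 -> -5
POP     -> (empty)
PUSH -5 -> -5
DUP     -> -5 -5
POP     -> -5
DUP     -> -5 -5

[-5, -5]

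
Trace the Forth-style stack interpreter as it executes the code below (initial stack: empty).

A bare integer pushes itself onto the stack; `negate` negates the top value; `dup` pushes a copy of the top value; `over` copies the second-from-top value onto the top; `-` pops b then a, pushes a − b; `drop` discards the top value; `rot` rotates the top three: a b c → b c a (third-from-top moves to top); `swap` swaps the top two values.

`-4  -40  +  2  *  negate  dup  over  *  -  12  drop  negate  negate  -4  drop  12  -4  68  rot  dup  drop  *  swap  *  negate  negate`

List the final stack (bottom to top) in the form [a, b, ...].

-4     → -4
-40    → -4 -40
+      → -44
2      → -44 2
*      → -88
negate → 88
dup    → 88 88
over   → 88 88 88
*      → 88 7744
-      → -7656
12     → -7656 12
drop   → -7656
negate → 7656
negate → -7656
-4     → -7656 -4
drop   → -7656
12     → -7656 12
-4     → -7656 12 -4
68     → -7656 12 -4 68
rot    → -7656 -4 68 12
dup    → -7656 -4 68 12 12
drop   → -7656 -4 68 12
*      → -7656 -4 816
swap   → -7656 816 -4
*      → -7656 -3264
negate → -7656 3264
negate → -7656 -3264

[-7656, -3264]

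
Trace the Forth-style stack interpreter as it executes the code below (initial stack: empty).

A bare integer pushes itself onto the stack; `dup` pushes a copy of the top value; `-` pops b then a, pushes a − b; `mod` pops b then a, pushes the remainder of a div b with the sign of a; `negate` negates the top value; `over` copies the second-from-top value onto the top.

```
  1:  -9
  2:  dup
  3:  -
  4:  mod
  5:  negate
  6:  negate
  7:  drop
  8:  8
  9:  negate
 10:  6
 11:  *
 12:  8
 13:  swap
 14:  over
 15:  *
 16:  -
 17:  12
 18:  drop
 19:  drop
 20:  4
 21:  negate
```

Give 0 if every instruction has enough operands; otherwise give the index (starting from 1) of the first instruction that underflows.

4

-9  -> -9
dup -> -9 -9
-   -> 0
mod  — needs 2 operands, stack has 1 → underflow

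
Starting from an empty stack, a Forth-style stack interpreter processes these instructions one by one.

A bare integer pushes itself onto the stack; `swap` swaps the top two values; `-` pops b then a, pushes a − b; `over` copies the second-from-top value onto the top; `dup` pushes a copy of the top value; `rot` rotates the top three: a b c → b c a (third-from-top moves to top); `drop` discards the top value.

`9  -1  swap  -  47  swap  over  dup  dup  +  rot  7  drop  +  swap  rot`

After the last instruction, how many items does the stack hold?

9    → 9
-1   → 9 -1
swap → -1 9
-    → -10
47   → -10 47
swap → 47 -10
over → 47 -10 47
dup  → 47 -10 47 47
dup  → 47 -10 47 47 47
+    → 47 -10 47 94
rot  → 47 47 94 -10
7    → 47 47 94 -10 7
drop → 47 47 94 -10
+    → 47 47 84
swap → 47 84 47
rot  → 84 47 47

3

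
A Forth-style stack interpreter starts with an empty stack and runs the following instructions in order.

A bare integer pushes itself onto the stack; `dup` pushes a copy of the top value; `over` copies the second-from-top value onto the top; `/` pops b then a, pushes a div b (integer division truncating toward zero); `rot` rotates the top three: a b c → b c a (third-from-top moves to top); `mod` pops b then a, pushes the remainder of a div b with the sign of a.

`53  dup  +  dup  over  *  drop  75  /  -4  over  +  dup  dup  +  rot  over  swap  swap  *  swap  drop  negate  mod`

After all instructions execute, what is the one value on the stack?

53     : [53]
dup    : [53, 53]
+      : [106]
dup    : [106, 106]
over   : [106, 106, 106]
*      : [106, 11236]
drop   : [106]
75     : [106, 75]
/      : [1]
-4     : [1, -4]
over   : [1, -4, 1]
+      : [1, -3]
dup    : [1, -3, -3]
dup    : [1, -3, -3, -3]
+      : [1, -3, -6]
rot    : [-3, -6, 1]
over   : [-3, -6, 1, -6]
swap   : [-3, -6, -6, 1]
swap   : [-3, -6, 1, -6]
*      : [-3, -6, -6]
swap   : [-3, -6, -6]
drop   : [-3, -6]
negate : [-3, 6]
mod    : [-3]

-3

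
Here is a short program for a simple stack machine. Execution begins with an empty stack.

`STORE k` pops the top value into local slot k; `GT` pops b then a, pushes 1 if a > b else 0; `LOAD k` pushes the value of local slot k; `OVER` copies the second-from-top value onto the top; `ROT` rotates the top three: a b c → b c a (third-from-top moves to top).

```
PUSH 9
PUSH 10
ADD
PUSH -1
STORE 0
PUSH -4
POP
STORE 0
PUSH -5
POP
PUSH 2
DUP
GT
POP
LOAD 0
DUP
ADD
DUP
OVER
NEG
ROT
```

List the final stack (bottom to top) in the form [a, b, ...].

PUSH 9  → [9]
PUSH 10 → [9, 10]
ADD     → [19]
PUSH -1 → [19, -1]
STORE 0 → [19]
PUSH -4 → [19, -4]
POP     → [19]
STORE 0 → []
PUSH -5 → [-5]
POP     → []
PUSH 2  → [2]
DUP     → [2, 2]
GT      → [0]
POP     → []
LOAD 0  → [19]
DUP     → [19, 19]
ADD     → [38]
DUP     → [38, 38]
OVER    → [38, 38, 38]
NEG     → [38, 38, -38]
ROT     → [38, -38, 38]

[38, -38, 38]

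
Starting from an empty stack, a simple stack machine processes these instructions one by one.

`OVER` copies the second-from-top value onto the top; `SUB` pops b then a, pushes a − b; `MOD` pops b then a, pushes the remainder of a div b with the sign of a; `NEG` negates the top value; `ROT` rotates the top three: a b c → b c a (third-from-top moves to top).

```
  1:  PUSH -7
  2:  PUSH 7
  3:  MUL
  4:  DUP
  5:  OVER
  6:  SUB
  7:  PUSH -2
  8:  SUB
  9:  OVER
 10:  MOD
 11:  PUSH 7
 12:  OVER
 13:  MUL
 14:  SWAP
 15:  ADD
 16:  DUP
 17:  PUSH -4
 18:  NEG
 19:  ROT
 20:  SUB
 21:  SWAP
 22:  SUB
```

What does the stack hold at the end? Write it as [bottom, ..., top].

PUSH -7 -> -7
PUSH 7  -> -7 7
MUL     -> -49
DUP     -> -49 -49
OVER    -> -49 -49 -49
SUB     -> -49 0
PUSH -2 -> -49 0 -2
SUB     -> -49 2
OVER    -> -49 2 -49
MOD     -> -49 2
PUSH 7  -> -49 2 7
OVER    -> -49 2 7 2
MUL     -> -49 2 14
SWAP    -> -49 14 2
ADD     -> -49 16
DUP     -> -49 16 16
PUSH -4 -> -49 16 16 -4
NEG     -> -49 16 16 4
ROT     -> -49 16 4 16
SUB     -> -49 16 -12
SWAP    -> -49 -12 16
SUB     -> -49 -28

[-49, -28]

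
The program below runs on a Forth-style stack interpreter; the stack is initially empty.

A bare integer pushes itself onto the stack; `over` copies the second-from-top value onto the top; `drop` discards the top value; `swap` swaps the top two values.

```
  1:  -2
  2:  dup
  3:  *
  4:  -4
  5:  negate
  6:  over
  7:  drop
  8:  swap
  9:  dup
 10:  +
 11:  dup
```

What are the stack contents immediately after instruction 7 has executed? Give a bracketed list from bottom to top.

-2     -> -2
dup    -> -2 -2
*      -> 4
-4     -> 4 -4
negate -> 4 4
over   -> 4 4 4
drop   -> 4 4

[4, 4]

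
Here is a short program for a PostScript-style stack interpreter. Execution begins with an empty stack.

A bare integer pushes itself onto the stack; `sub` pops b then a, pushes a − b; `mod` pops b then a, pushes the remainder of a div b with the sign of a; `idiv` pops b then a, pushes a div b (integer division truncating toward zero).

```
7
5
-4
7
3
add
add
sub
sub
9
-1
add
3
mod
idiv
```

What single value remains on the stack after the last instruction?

7    : [7]
5    : [7, 5]
-4   : [7, 5, -4]
7    : [7, 5, -4, 7]
3    : [7, 5, -4, 7, 3]
add  : [7, 5, -4, 10]
add  : [7, 5, 6]
sub  : [7, -1]
sub  : [8]
9    : [8, 9]
-1   : [8, 9, -1]
add  : [8, 8]
3    : [8, 8, 3]
mod  : [8, 2]
idiv : [4]

4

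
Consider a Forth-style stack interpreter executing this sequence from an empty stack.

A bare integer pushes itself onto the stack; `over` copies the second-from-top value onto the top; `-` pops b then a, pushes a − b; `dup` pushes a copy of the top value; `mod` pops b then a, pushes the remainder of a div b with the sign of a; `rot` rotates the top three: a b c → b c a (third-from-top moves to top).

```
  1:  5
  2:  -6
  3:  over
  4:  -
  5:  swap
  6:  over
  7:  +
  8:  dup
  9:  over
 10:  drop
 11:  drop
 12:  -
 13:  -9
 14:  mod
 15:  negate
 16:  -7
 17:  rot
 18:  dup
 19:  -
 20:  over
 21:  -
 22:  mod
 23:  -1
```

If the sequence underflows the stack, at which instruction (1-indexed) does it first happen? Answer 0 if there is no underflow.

5       [5]
-6      [5, -6]
over    [5, -6, 5]
-       [5, -11]
swap    [-11, 5]
over    [-11, 5, -11]
+       [-11, -6]
dup     [-11, -6, -6]
over    [-11, -6, -6, -6]
drop    [-11, -6, -6]
drop    [-11, -6]
-       [-5]
-9      [-5, -9]
mod     [-5]
negate  [5]
-7      [5, -7]
rot  — needs 3 operands, stack has 2 → underflow

17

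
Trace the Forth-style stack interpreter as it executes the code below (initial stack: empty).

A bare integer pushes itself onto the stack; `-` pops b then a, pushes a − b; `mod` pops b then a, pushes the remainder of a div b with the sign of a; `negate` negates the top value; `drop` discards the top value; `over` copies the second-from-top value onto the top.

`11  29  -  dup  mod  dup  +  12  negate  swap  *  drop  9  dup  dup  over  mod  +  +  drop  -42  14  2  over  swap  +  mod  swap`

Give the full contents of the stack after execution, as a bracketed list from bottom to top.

[14, -42]

11     → 11
29     → 11 29
-      → -18
dup    → -18 -18
mod    → 0
dup    → 0 0
+      → 0
12     → 0 12
negate → 0 -12
swap   → -12 0
*      → 0
drop   → (empty)
9      → 9
dup    → 9 9
dup    → 9 9 9
over   → 9 9 9 9
mod    → 9 9 0
+      → 9 9
+      → 18
drop   → (empty)
-42    → -42
14     → -42 14
2      → -42 14 2
over   → -42 14 2 14
swap   → -42 14 14 2
+      → -42 14 16
mod    → -42 14
swap   → 14 -42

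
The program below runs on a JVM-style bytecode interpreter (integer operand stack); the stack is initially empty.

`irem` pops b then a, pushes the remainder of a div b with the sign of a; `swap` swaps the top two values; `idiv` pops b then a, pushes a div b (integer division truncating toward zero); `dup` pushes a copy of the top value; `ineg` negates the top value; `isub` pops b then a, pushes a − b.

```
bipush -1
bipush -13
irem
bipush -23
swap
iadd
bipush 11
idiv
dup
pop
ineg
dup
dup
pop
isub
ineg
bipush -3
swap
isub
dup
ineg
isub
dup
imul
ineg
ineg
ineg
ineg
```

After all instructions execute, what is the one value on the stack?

36

bipush -1  -> -1
bipush -13 -> -1 -13
irem       -> -1
bipush -23 -> -1 -23
swap       -> -23 -1
iadd       -> -24
bipush 11  -> -24 11
idiv       -> -2
dup        -> -2 -2
pop        -> -2
ineg       -> 2
dup        -> 2 2
dup        -> 2 2 2
pop        -> 2 2
isub       -> 0
ineg       -> 0
bipush -3  -> 0 -3
swap       -> -3 0
isub       -> -3
dup        -> -3 -3
ineg       -> -3 3
isub       -> -6
dup        -> -6 -6
imul       -> 36
ineg       -> -36
ineg       -> 36
ineg       -> -36
ineg       -> 36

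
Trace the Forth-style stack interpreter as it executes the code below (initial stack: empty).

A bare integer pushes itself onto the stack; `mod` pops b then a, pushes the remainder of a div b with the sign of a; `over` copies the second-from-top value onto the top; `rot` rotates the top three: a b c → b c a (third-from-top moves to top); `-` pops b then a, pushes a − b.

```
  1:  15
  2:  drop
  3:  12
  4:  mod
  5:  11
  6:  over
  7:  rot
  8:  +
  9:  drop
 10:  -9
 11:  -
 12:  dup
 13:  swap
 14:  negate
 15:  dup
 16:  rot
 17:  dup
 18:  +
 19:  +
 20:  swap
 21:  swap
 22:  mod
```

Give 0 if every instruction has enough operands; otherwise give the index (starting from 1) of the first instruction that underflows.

4

15   -> [15]
drop -> []
12   -> [12]
mod  — needs 2 operands, stack has 1 → underflow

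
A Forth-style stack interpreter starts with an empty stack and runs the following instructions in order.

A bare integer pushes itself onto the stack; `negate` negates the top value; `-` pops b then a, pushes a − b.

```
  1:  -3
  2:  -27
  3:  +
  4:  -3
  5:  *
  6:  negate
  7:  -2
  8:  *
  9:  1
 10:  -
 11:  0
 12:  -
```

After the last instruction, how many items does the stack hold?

1

-3     → -3
-27    → -3 -27
+      → -30
-3     → -30 -3
*      → 90
negate → -90
-2     → -90 -2
*      → 180
1      → 180 1
-      → 179
0      → 179 0
-      → 179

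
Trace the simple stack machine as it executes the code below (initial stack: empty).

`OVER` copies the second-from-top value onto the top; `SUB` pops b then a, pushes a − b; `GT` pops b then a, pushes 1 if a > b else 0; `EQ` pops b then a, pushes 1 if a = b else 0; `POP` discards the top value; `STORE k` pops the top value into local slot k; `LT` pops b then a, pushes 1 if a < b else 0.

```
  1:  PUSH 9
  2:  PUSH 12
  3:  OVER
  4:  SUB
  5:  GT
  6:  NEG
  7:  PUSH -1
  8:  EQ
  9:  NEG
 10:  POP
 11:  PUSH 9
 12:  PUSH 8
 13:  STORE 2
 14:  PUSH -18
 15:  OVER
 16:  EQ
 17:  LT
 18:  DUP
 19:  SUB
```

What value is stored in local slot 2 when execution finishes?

8

PUSH 9    [9]
PUSH 12   [9, 12]
OVER      [9, 12, 9]
SUB       [9, 3]
GT        [1]
NEG       [-1]
PUSH -1   [-1, -1]
EQ        [1]
NEG       [-1]
POP       []
PUSH 9    [9]
PUSH 8    [9, 8]
STORE 2   [9]
PUSH -18  [9, -18]
OVER      [9, -18, 9]
EQ        [9, 0]
LT        [0]
DUP       [0, 0]
SUB       [0]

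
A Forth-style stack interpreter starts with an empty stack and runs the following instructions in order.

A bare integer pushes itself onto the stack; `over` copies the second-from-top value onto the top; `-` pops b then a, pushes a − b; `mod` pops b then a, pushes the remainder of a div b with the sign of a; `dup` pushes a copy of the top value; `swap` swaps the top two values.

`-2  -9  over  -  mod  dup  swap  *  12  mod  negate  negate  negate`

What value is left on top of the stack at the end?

-2     -> -2
-9     -> -2 -9
over   -> -2 -9 -2
-      -> -2 -7
mod    -> -2
dup    -> -2 -2
swap   -> -2 -2
*      -> 4
12     -> 4 12
mod    -> 4
negate -> -4
negate -> 4
negate -> -4

-4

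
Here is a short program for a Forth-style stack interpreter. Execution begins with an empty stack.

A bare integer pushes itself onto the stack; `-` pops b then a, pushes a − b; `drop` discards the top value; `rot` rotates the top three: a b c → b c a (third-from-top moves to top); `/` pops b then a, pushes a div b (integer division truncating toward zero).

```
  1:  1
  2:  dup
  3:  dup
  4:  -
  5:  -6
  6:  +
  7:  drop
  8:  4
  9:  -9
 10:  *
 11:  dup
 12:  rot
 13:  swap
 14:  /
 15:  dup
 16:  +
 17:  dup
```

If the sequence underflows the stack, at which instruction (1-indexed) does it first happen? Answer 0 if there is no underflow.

0

1    -> 1
dup  -> 1 1
dup  -> 1 1 1
-    -> 1 0
-6   -> 1 0 -6
+    -> 1 -6
drop -> 1
4    -> 1 4
-9   -> 1 4 -9
*    -> 1 -36
dup  -> 1 -36 -36
rot  -> -36 -36 1
swap -> -36 1 -36
/    -> -36 0
dup  -> -36 0 0
+    -> -36 0
dup  -> -36 0 0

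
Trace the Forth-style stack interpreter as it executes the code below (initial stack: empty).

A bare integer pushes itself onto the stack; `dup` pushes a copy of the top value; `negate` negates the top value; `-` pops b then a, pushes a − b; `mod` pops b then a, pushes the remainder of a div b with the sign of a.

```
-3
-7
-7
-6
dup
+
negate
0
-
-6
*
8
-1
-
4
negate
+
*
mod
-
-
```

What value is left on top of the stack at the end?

-3

-3     : -3
-7     : -3 -7
-7     : -3 -7 -7
-6     : -3 -7 -7 -6
dup    : -3 -7 -7 -6 -6
+      : -3 -7 -7 -12
negate : -3 -7 -7 12
0      : -3 -7 -7 12 0
-      : -3 -7 -7 12
-6     : -3 -7 -7 12 -6
*      : -3 -7 -7 -72
8      : -3 -7 -7 -72 8
-1     : -3 -7 -7 -72 8 -1
-      : -3 -7 -7 -72 9
4      : -3 -7 -7 -72 9 4
negate : -3 -7 -7 -72 9 -4
+      : -3 -7 -7 -72 5
*      : -3 -7 -7 -360
mod    : -3 -7 -7
-      : -3 0
-      : -3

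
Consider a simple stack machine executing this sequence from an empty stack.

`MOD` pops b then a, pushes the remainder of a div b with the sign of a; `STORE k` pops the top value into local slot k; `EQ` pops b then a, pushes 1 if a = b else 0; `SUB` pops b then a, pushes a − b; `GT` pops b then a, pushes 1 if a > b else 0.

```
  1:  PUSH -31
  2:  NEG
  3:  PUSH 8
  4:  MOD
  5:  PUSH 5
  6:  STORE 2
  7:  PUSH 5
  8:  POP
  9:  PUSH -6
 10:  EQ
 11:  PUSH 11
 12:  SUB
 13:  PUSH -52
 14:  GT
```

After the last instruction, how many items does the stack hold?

1

PUSH -31 → -31
NEG      → 31
PUSH 8   → 31 8
MOD      → 7
PUSH 5   → 7 5
STORE 2  → 7
PUSH 5   → 7 5
POP      → 7
PUSH -6  → 7 -6
EQ       → 0
PUSH 11  → 0 11
SUB      → -11
PUSH -52 → -11 -52
GT       → 1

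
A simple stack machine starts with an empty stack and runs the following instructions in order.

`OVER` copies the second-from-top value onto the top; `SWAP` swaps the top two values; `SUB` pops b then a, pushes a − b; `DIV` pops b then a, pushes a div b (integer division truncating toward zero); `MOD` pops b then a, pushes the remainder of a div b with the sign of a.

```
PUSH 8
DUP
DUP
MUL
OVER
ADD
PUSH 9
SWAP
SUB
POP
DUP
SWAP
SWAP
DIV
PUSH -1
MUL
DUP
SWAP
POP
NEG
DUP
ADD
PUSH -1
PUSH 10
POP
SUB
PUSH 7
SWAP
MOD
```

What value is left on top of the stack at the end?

PUSH 8   [8]
DUP      [8, 8]
DUP      [8, 8, 8]
MUL      [8, 64]
OVER     [8, 64, 8]
ADD      [8, 72]
PUSH 9   [8, 72, 9]
SWAP     [8, 9, 72]
SUB      [8, -63]
POP      [8]
DUP      [8, 8]
SWAP     [8, 8]
SWAP     [8, 8]
DIV      [1]
PUSH -1  [1, -1]
MUL      [-1]
DUP      [-1, -1]
SWAP     [-1, -1]
POP      [-1]
NEG      [1]
DUP      [1, 1]
ADD      [2]
PUSH -1  [2, -1]
PUSH 10  [2, -1, 10]
POP      [2, -1]
SUB      [3]
PUSH 7   [3, 7]
SWAP     [7, 3]
MOD      [1]

1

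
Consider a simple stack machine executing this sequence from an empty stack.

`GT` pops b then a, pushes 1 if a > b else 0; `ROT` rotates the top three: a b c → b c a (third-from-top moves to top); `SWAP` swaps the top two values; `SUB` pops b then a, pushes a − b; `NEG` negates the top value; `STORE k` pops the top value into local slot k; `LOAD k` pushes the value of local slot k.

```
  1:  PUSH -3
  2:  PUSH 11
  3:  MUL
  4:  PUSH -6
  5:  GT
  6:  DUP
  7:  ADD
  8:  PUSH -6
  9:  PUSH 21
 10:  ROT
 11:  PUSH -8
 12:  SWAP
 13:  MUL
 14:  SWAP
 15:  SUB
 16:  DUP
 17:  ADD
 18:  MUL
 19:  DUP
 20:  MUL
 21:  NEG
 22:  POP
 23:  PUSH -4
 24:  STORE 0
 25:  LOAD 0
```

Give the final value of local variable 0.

PUSH -3 : -3
PUSH 11 : -3 11
MUL     : -33
PUSH -6 : -33 -6
GT      : 0
DUP     : 0 0
ADD     : 0
PUSH -6 : 0 -6
PUSH 21 : 0 -6 21
ROT     : -6 21 0
PUSH -8 : -6 21 0 -8
SWAP    : -6 21 -8 0
MUL     : -6 21 0
SWAP    : -6 0 21
SUB     : -6 -21
DUP     : -6 -21 -21
ADD     : -6 -42
MUL     : 252
DUP     : 252 252
MUL     : 63504
NEG     : -63504
POP     : (empty)
PUSH -4 : -4
STORE 0 : (empty)
LOAD 0  : -4

-4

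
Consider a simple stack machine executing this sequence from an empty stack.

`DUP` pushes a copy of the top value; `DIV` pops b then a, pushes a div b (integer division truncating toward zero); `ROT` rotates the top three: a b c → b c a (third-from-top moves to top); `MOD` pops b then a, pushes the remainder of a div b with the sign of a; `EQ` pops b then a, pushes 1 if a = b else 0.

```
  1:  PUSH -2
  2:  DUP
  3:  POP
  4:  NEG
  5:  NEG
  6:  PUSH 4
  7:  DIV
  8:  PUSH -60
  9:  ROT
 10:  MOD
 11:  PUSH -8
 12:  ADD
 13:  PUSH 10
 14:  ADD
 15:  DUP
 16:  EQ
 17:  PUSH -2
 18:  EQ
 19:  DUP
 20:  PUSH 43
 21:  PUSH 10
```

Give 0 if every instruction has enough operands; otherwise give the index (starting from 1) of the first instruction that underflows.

PUSH -2  → [-2]
DUP      → [-2, -2]
POP      → [-2]
NEG      → [2]
NEG      → [-2]
PUSH 4   → [-2, 4]
DIV      → [0]
PUSH -60 → [0, -60]
ROT  — needs 3 operands, stack has 2 → underflow

9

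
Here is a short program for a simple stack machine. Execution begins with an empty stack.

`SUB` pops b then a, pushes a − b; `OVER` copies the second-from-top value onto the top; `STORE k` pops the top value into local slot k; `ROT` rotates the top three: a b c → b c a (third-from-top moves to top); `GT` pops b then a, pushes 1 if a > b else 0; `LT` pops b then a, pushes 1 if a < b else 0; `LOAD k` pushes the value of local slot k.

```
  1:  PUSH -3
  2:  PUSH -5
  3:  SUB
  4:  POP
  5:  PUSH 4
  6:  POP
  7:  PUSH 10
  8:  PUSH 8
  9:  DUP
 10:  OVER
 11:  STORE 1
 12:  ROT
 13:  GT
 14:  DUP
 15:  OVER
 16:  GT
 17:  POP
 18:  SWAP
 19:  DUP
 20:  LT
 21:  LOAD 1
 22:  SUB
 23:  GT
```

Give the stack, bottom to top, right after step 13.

PUSH -3 : -3
PUSH -5 : -3 -5
SUB     : 2
POP     : (empty)
PUSH 4  : 4
POP     : (empty)
PUSH 10 : 10
PUSH 8  : 10 8
DUP     : 10 8 8
OVER    : 10 8 8 8
STORE 1 : 10 8 8
ROT     : 8 8 10
GT      : 8 0

[8, 0]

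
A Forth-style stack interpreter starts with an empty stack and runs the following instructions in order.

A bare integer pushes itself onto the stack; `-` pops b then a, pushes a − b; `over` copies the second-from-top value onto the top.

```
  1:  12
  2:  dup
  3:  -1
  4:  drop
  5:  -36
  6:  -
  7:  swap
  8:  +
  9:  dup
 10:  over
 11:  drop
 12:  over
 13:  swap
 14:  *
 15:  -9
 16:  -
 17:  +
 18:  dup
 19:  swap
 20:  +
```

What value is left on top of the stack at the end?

12   -> 12
dup  -> 12 12
-1   -> 12 12 -1
drop -> 12 12
-36  -> 12 12 -36
-    -> 12 48
swap -> 48 12
+    -> 60
dup  -> 60 60
over -> 60 60 60
drop -> 60 60
over -> 60 60 60
swap -> 60 60 60
*    -> 60 3600
-9   -> 60 3600 -9
-    -> 60 3609
+    -> 3669
dup  -> 3669 3669
swap -> 3669 3669
+    -> 7338

7338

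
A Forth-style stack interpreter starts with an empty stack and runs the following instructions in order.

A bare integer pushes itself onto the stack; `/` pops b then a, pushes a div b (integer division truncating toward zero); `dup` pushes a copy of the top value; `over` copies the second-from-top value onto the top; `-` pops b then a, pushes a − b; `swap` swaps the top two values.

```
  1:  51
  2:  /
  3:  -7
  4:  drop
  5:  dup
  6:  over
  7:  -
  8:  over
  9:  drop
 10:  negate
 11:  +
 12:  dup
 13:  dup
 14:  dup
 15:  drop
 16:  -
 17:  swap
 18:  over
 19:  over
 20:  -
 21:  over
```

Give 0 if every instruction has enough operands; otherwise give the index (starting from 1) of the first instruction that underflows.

2

51 : [51]
/  — needs 2 operands, stack has 1 → underflow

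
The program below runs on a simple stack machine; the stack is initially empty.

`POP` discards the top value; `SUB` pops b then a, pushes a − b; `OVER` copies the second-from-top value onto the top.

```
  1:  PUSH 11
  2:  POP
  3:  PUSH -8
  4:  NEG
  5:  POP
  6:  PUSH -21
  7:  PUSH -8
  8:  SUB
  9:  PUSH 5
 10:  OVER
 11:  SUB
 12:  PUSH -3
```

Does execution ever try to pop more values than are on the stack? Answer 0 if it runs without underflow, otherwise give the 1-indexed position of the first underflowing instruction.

PUSH 11   [11]
POP       []
PUSH -8   [-8]
NEG       [8]
POP       []
PUSH -21  [-21]
PUSH -8   [-21, -8]
SUB       [-13]
PUSH 5    [-13, 5]
OVER      [-13, 5, -13]
SUB       [-13, 18]
PUSH -3   [-13, 18, -3]

0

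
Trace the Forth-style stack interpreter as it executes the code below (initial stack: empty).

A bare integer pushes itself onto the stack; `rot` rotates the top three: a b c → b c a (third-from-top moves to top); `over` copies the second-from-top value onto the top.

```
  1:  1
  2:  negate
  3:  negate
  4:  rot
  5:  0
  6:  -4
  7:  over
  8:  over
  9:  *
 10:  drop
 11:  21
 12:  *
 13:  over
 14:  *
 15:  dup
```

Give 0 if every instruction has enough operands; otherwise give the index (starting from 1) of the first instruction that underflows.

4

1      -> [1]
negate -> [-1]
negate -> [1]
rot  — needs 3 operands, stack has 1 → underflow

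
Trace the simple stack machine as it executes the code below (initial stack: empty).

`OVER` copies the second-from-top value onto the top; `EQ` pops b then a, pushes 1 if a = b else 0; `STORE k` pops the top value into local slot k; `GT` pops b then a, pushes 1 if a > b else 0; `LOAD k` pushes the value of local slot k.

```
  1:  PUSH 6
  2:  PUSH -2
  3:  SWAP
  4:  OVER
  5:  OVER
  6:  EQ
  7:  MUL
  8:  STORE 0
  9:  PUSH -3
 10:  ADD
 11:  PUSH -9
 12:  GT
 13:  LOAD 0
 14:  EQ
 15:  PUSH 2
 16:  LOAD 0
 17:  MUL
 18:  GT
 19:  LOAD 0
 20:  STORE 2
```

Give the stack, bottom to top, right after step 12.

[1]

PUSH 6   [6]
PUSH -2  [6, -2]
SWAP     [-2, 6]
OVER     [-2, 6, -2]
OVER     [-2, 6, -2, 6]
EQ       [-2, 6, 0]
MUL      [-2, 0]
STORE 0  [-2]
PUSH -3  [-2, -3]
ADD      [-5]
PUSH -9  [-5, -9]
GT       [1]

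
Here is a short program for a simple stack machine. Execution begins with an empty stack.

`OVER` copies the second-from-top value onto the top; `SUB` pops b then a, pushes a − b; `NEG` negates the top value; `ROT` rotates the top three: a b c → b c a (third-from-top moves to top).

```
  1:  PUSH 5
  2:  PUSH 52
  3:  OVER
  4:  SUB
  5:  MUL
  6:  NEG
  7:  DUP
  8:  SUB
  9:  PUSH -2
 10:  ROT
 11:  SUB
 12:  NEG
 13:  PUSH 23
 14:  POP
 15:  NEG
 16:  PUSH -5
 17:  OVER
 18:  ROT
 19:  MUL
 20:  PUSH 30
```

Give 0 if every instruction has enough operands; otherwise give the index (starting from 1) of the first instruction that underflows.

PUSH 5   5
PUSH 52  5 52
OVER     5 52 5
SUB      5 47
MUL      235
NEG      -235
DUP      -235 -235
SUB      0
PUSH -2  0 -2
ROT  — needs 3 operands, stack has 2 → underflow

10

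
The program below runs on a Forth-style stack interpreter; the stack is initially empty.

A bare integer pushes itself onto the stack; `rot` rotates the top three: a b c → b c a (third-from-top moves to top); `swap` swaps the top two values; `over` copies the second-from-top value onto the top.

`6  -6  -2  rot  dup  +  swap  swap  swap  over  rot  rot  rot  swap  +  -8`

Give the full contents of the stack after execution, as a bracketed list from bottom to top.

6    -> 6
-6   -> 6 -6
-2   -> 6 -6 -2
rot  -> -6 -2 6
dup  -> -6 -2 6 6
+    -> -6 -2 12
swap -> -6 12 -2
swap -> -6 -2 12
swap -> -6 12 -2
over -> -6 12 -2 12
rot  -> -6 -2 12 12
rot  -> -6 12 12 -2
rot  -> -6 12 -2 12
swap -> -6 12 12 -2
+    -> -6 12 10
-8   -> -6 12 10 -8

[-6, 12, 10, -8]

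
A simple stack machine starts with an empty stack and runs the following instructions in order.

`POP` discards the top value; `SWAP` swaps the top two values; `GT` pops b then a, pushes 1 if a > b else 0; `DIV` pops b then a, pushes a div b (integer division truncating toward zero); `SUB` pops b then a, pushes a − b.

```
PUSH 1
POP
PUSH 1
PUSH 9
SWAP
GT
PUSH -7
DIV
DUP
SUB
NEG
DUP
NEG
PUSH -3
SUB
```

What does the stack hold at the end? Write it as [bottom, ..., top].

[0, 3]

PUSH 1  → 1
POP     → (empty)
PUSH 1  → 1
PUSH 9  → 1 9
SWAP    → 9 1
GT      → 1
PUSH -7 → 1 -7
DIV     → 0
DUP     → 0 0
SUB     → 0
NEG     → 0
DUP     → 0 0
NEG     → 0 0
PUSH -3 → 0 0 -3
SUB     → 0 3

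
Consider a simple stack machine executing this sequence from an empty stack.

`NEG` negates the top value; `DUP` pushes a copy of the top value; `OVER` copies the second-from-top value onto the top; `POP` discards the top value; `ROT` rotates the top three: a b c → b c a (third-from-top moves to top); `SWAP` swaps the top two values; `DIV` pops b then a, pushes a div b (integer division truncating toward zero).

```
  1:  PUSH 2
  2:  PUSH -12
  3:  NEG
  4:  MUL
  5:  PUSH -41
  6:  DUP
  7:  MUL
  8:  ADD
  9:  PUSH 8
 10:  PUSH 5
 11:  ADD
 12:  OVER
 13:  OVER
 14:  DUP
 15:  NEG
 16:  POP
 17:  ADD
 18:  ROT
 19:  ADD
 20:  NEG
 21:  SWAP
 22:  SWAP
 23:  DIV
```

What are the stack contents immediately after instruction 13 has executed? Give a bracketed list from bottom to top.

[1705, 13, 1705, 13]

PUSH 2   → 2
PUSH -12 → 2 -12
NEG      → 2 12
MUL      → 24
PUSH -41 → 24 -41
DUP      → 24 -41 -41
MUL      → 24 1681
ADD      → 1705
PUSH 8   → 1705 8
PUSH 5   → 1705 8 5
ADD      → 1705 13
OVER     → 1705 13 1705
OVER     → 1705 13 1705 13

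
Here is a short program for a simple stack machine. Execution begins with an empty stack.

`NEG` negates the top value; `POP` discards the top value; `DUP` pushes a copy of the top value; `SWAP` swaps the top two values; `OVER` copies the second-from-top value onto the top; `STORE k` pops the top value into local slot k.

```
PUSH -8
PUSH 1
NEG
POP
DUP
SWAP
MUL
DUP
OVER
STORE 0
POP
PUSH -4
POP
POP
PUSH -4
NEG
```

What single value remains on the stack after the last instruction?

4

PUSH -8 -> [-8]
PUSH 1  -> [-8, 1]
NEG     -> [-8, -1]
POP     -> [-8]
DUP     -> [-8, -8]
SWAP    -> [-8, -8]
MUL     -> [64]
DUP     -> [64, 64]
OVER    -> [64, 64, 64]
STORE 0 -> [64, 64]
POP     -> [64]
PUSH -4 -> [64, -4]
POP     -> [64]
POP     -> []
PUSH -4 -> [-4]
NEG     -> [4]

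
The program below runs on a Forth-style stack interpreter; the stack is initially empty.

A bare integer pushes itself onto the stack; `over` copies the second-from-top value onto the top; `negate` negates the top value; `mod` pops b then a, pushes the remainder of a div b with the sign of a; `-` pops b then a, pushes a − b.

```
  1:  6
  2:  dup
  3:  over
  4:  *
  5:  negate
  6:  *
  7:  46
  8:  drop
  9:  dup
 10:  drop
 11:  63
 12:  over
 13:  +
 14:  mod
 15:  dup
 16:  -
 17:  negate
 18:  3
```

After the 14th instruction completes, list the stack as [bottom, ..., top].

[-63]

6      → [6]
dup    → [6, 6]
over   → [6, 6, 6]
*      → [6, 36]
negate → [6, -36]
*      → [-216]
46     → [-216, 46]
drop   → [-216]
dup    → [-216, -216]
drop   → [-216]
63     → [-216, 63]
over   → [-216, 63, -216]
+      → [-216, -153]
mod    → [-63]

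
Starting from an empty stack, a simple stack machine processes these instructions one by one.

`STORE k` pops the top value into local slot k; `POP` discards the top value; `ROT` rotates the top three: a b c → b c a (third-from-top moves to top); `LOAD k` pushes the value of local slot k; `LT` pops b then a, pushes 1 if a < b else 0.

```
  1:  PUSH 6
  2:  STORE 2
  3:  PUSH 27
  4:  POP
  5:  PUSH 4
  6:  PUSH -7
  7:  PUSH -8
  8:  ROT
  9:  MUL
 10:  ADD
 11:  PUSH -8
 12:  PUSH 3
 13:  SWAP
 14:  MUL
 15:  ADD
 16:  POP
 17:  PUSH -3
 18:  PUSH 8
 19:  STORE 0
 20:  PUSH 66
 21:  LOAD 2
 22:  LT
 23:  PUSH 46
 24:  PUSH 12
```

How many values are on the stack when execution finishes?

PUSH 6  → 6
STORE 2 → (empty)
PUSH 27 → 27
POP     → (empty)
PUSH 4  → 4
PUSH -7 → 4 -7
PUSH -8 → 4 -7 -8
ROT     → -7 -8 4
MUL     → -7 -32
ADD     → -39
PUSH -8 → -39 -8
PUSH 3  → -39 -8 3
SWAP    → -39 3 -8
MUL     → -39 -24
ADD     → -63
POP     → (empty)
PUSH -3 → -3
PUSH 8  → -3 8
STORE 0 → -3
PUSH 66 → -3 66
LOAD 2  → -3 66 6
LT      → -3 0
PUSH 46 → -3 0 46
PUSH 12 → -3 0 46 12

4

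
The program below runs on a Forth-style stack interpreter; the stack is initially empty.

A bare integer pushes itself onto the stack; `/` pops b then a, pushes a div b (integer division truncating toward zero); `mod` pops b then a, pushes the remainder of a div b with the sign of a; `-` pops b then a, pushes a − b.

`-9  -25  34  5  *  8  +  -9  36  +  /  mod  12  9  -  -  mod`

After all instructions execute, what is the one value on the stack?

-1

-9   [-9]
-25  [-9, -25]
34   [-9, -25, 34]
5    [-9, -25, 34, 5]
*    [-9, -25, 170]
8    [-9, -25, 170, 8]
+    [-9, -25, 178]
-9   [-9, -25, 178, -9]
36   [-9, -25, 178, -9, 36]
+    [-9, -25, 178, 27]
/    [-9, -25, 6]
mod  [-9, -1]
12   [-9, -1, 12]
9    [-9, -1, 12, 9]
-    [-9, -1, 3]
-    [-9, -4]
mod  [-1]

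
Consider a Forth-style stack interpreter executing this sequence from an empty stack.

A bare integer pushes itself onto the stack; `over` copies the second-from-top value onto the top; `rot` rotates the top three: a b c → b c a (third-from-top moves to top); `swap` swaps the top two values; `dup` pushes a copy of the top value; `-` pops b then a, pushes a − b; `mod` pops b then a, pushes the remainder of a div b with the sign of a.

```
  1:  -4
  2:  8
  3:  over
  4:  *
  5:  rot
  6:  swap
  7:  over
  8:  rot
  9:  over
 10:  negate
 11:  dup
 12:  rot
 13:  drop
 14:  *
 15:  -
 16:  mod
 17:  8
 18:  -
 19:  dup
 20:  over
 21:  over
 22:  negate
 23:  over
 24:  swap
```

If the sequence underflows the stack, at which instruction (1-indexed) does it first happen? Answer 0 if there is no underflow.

-4   -> -4
8    -> -4 8
over -> -4 8 -4
*    -> -4 -32
rot  — needs 3 operands, stack has 2 → underflow

5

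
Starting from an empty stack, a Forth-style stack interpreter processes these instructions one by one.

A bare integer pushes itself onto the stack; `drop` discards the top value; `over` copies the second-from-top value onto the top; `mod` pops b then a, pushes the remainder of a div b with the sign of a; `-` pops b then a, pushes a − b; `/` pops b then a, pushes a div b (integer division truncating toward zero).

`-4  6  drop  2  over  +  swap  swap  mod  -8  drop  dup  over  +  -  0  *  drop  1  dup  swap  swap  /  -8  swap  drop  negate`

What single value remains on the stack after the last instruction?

-4     → -4
6      → -4 6
drop   → -4
2      → -4 2
over   → -4 2 -4
+      → -4 -2
swap   → -2 -4
swap   → -4 -2
mod    → 0
-8     → 0 -8
drop   → 0
dup    → 0 0
over   → 0 0 0
+      → 0 0
-      → 0
0      → 0 0
*      → 0
drop   → (empty)
1      → 1
dup    → 1 1
swap   → 1 1
swap   → 1 1
/      → 1
-8     → 1 -8
swap   → -8 1
drop   → -8
negate → 8

8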